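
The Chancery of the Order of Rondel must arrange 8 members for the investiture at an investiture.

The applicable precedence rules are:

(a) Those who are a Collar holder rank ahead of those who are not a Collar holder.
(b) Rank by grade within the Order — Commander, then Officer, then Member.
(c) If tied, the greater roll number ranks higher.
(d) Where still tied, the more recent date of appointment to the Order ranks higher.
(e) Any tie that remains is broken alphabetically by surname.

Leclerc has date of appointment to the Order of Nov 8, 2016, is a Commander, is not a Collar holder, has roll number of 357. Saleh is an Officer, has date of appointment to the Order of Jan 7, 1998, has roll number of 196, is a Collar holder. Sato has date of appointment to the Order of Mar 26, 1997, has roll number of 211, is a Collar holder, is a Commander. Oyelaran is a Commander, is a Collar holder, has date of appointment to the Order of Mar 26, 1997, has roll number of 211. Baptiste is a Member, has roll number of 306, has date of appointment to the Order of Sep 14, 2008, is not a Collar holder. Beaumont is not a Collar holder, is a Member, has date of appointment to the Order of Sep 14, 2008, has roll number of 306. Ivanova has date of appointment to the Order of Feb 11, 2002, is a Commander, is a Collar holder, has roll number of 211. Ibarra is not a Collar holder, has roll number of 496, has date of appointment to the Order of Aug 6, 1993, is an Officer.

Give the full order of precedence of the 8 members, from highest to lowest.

Ivanova, Oyelaran, Sato, Saleh, Leclerc, Ibarra, Baptiste, Beaumont

By the first rule: Ivanova, Oyelaran, Sato and Saleh (each a Collar holder); then Leclerc, Ibarra, Baptiste and Beaumont (each not a Collar holder).
Among Ivanova, Oyelaran, Sato and Saleh, by grade within the Order: Ivanova, Oyelaran and Sato (Commander) before Saleh (Officer).
Ivanova, Oyelaran and Sato all have roll number 211, so the next rule applies.
Among Ivanova, Oyelaran and Sato, by date of appointment to the Order (later first): Ivanova (Feb 11, 2002) before Oyelaran and Sato (Mar 26, 1997).
Among Oyelaran and Sato, alphabetically by surname: Oyelaran before Sato.
Among Leclerc, Ibarra, Baptiste and Beaumont, by grade within the Order: Leclerc (Commander) before Ibarra (Officer) before Baptiste and Beaumont (Member).
Baptiste and Beaumont both have roll number 306, so the next rule applies.
Baptiste and Beaumont both have date of appointment to the Order Sep 14, 2008, so the next rule applies.
Among Baptiste and Beaumont, alphabetically by surname: Baptiste before Beaumont.
Full order: Ivanova, Oyelaran, Sato, Saleh, Leclerc, Ibarra, Baptiste, Beaumont.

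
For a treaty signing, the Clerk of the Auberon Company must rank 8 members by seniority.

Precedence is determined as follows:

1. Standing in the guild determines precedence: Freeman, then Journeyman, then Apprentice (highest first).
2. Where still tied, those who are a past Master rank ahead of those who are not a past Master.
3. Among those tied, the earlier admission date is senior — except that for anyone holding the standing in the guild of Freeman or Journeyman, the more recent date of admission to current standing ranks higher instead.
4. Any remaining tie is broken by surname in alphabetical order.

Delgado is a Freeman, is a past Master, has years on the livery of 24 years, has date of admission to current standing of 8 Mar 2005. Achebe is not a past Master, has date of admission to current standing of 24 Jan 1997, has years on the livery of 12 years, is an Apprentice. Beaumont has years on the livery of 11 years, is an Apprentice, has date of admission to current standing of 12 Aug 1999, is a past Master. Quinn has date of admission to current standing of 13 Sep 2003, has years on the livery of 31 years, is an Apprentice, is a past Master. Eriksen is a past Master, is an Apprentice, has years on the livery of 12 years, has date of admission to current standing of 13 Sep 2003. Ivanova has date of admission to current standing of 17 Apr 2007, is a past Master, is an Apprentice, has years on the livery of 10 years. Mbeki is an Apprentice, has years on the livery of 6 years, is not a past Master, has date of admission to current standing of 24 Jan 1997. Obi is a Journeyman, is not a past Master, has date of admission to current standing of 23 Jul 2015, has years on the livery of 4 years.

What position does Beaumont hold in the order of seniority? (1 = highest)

By standing in the guild: Delgado (Freeman); then Obi (Journeyman); then Beaumont, Eriksen, Quinn, Ivanova, Achebe and Mbeki (Apprentice).
Among Beaumont, Eriksen, Quinn, Ivanova, Achebe and Mbeki, a past Master before not a past Master: Beaumont, Eriksen, Quinn and Ivanova (a past Master) before Achebe and Mbeki (not a past Master).
Among Beaumont, Eriksen, Quinn and Ivanova, by date of admission to current standing (earlier first): Beaumont (12 Aug 1999) before Eriksen and Quinn (13 Sep 2003) before Ivanova (17 Apr 2007).
Among Eriksen and Quinn, alphabetically by surname: Eriksen before Quinn.
Achebe and Mbeki both have date of admission to current standing 24 Jan 1997, so the next rule applies.
Among Achebe and Mbeki, alphabetically by surname: Achebe before Mbeki.
Order: Delgado, Obi, Beaumont, Eriksen, Quinn, Ivanova, Achebe, Mbeki. So position 3.

3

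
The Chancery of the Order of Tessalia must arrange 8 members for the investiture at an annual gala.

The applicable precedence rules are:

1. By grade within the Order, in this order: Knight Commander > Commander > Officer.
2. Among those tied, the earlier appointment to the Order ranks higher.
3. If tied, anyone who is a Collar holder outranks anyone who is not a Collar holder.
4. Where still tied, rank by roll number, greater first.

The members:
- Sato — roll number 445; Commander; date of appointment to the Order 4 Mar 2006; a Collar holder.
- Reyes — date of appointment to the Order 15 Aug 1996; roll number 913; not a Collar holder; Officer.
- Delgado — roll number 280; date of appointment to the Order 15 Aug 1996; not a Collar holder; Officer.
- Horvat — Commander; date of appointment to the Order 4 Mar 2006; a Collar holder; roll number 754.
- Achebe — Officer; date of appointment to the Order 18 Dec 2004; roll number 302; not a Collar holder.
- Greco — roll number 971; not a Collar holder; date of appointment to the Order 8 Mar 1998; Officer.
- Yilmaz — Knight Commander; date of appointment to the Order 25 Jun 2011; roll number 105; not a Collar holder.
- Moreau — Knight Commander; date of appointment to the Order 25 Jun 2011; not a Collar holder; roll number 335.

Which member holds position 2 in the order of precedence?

Yilmaz

By grade within the Order: Moreau and Yilmaz (Knight Commander); then Horvat and Sato (Commander); then Reyes, Delgado, Greco and Achebe (Officer).
Moreau and Yilmaz both have date of appointment to the Order 25 Jun 2011, so the next rule applies.
Moreau and Yilmaz are each not a Collar holder, so the next rule applies.
Among Moreau and Yilmaz, by roll number (higher first): Moreau (335) before Yilmaz (105).
Horvat and Sato both have date of appointment to the Order 4 Mar 2006, so the next rule applies.
Horvat and Sato are each a Collar holder, so the next rule applies.
Among Horvat and Sato, by roll number (higher first): Horvat (754) before Sato (445).
Among Reyes, Delgado, Greco and Achebe, by date of appointment to the Order (earlier first): Reyes and Delgado (15 Aug 1996) before Greco (8 Mar 1998) before Achebe (18 Dec 2004).
Reyes and Delgado are each not a Collar holder, so the next rule applies.
Among Reyes and Delgado, by roll number (higher first): Reyes (913) before Delgado (280).
Order: Moreau, Yilmaz, Horvat, Sato, Reyes, Delgado, Greco, Achebe.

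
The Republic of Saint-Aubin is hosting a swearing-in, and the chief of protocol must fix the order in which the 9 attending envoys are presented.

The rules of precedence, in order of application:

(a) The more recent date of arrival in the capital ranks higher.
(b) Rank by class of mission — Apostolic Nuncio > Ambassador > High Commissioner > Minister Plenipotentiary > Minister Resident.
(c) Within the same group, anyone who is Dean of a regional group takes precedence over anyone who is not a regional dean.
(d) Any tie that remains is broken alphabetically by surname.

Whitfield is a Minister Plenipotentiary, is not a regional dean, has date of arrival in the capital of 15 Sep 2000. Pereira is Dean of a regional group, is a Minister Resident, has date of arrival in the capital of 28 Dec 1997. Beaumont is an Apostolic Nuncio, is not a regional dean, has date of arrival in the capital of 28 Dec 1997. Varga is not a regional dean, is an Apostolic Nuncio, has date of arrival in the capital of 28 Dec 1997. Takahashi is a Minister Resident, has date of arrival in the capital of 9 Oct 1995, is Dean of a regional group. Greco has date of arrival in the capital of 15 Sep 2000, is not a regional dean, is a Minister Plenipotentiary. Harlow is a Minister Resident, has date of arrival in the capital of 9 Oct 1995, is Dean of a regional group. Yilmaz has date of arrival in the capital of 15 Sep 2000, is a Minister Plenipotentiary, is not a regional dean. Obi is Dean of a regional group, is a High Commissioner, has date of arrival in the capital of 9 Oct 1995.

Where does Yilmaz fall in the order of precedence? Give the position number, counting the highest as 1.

By date of arrival in the capital (later first): Greco, Whitfield and Yilmaz (each 15 Sep 2000); then Beaumont, Varga and Pereira (each 28 Dec 1997); then Obi, Harlow and Takahashi (each 9 Oct 1995).
Greco, Whitfield and Yilmaz are each Minister Plenipotentiary, so the next rule applies.
Greco, Whitfield and Yilmaz are each not a regional dean, so the next rule applies.
Among Greco, Whitfield and Yilmaz, alphabetically by surname: Greco before Whitfield before Yilmaz.
Among Beaumont, Varga and Pereira, by class of mission: Beaumont and Varga (Apostolic Nuncio) before Pereira (Minister Resident).
Beaumont and Varga are each not a regional dean, so the next rule applies.
Among Beaumont and Varga, alphabetically by surname: Beaumont before Varga.
Among Obi, Harlow and Takahashi, by class of mission: Obi (High Commissioner) before Harlow and Takahashi (Minister Resident).
Harlow and Takahashi are each Dean of a regional group, so the next rule applies.
Among Harlow and Takahashi, alphabetically by surname: Harlow before Takahashi.
Order: Greco, Whitfield, Yilmaz, Beaumont, Varga, Pereira, Obi, Harlow, Takahashi. So position 3.

3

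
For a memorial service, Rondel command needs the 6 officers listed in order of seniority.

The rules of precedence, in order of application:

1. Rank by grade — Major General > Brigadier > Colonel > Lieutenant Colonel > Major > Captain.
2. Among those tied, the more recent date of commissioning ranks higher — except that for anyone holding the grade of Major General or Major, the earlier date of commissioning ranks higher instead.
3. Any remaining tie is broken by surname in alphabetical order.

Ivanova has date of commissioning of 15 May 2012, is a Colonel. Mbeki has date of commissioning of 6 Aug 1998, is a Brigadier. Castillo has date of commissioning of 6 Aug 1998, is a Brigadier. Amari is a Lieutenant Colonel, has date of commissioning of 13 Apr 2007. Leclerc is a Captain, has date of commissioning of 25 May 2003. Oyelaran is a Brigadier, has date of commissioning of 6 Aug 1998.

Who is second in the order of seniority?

Mbeki

By grade: Castillo, Mbeki and Oyelaran (Brigadier); then Ivanova (Colonel); then Amari (Lieutenant Colonel); then Leclerc (Captain).
Castillo, Mbeki and Oyelaran all have date of commissioning 6 Aug 1998, so the next rule applies.
Among Castillo, Mbeki and Oyelaran, alphabetically by surname: Castillo before Mbeki before Oyelaran.
Order: Castillo, Mbeki, Oyelaran, Ivanova, Amari, Leclerc.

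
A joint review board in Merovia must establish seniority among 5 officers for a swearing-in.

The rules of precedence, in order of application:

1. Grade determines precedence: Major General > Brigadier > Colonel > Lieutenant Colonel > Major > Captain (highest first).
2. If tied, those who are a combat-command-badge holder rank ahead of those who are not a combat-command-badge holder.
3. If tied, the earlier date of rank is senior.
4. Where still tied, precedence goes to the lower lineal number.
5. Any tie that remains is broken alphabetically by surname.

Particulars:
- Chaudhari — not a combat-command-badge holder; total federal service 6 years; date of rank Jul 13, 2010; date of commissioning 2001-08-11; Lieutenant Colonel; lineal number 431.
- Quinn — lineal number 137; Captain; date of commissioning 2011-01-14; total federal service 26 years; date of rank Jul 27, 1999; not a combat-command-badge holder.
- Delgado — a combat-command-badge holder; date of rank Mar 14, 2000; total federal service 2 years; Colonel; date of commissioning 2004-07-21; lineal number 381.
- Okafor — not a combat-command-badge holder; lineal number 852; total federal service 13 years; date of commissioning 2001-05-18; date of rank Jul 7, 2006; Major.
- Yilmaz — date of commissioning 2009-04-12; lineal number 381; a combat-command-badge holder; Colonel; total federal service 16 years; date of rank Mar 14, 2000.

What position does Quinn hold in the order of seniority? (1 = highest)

By grade: Delgado and Yilmaz (Colonel); then Chaudhari (Lieutenant Colonel); then Okafor (Major); then Quinn (Captain).
Delgado and Yilmaz are each a combat-command-badge holder, so the next rule applies.
Delgado and Yilmaz both have date of rank Mar 14, 2000, so the next rule applies.
Delgado and Yilmaz both have lineal number 381, so the next rule applies.
Among Delgado and Yilmaz, alphabetically by surname: Delgado before Yilmaz.
Order: Delgado, Yilmaz, Chaudhari, Okafor, Quinn. So position 5.

5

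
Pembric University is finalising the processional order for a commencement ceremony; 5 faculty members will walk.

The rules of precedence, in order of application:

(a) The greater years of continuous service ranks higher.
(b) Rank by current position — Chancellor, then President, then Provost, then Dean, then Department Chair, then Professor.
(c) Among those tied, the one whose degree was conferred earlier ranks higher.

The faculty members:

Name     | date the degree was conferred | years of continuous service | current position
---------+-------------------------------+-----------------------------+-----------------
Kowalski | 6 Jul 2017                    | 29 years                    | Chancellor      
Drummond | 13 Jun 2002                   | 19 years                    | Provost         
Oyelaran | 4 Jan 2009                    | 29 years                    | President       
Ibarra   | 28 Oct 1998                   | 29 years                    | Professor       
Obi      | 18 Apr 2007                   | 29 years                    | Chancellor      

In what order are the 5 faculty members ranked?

Obi, Kowalski, Oyelaran, Ibarra, Drummond

By years of continuous service (higher first): Obi, Kowalski, Oyelaran and Ibarra (each 29 years); then Drummond (19 years).
Among Obi, Kowalski, Oyelaran and Ibarra, by current position: Obi and Kowalski (Chancellor) before Oyelaran (President) before Ibarra (Professor).
Among Obi and Kowalski, by date the degree was conferred (earlier first): Obi (18 Apr 2007) before Kowalski (6 Jul 2017).
Full order: Obi, Kowalski, Oyelaran, Ibarra, Drummond.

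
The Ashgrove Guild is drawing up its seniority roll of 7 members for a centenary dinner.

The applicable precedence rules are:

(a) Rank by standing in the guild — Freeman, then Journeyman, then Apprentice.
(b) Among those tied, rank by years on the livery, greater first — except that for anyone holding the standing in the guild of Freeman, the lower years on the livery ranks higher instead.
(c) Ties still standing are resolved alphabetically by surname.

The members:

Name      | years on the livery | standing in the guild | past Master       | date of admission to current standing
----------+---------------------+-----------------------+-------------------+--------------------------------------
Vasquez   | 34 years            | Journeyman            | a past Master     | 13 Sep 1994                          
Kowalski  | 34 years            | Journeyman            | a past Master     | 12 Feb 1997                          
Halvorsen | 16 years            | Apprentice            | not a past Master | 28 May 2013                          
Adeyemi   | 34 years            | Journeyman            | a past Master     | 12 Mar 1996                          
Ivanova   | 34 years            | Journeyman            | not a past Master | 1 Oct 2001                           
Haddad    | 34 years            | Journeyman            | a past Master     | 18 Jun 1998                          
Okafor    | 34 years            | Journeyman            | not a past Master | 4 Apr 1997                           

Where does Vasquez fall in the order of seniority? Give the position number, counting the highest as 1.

6

By standing in the guild: Adeyemi, Haddad, Ivanova, Kowalski, Okafor and Vasquez (Journeyman); then Halvorsen (Apprentice).
Adeyemi, Haddad, Ivanova, Kowalski, Okafor and Vasquez all have years on the livery 34 years, so the next rule applies.
Among Adeyemi, Haddad, Ivanova, Kowalski, Okafor and Vasquez, alphabetically by surname: Adeyemi before Haddad before Ivanova before Kowalski before Okafor before Vasquez.
Order: Adeyemi, Haddad, Ivanova, Kowalski, Okafor, Vasquez, Halvorsen. So position 6.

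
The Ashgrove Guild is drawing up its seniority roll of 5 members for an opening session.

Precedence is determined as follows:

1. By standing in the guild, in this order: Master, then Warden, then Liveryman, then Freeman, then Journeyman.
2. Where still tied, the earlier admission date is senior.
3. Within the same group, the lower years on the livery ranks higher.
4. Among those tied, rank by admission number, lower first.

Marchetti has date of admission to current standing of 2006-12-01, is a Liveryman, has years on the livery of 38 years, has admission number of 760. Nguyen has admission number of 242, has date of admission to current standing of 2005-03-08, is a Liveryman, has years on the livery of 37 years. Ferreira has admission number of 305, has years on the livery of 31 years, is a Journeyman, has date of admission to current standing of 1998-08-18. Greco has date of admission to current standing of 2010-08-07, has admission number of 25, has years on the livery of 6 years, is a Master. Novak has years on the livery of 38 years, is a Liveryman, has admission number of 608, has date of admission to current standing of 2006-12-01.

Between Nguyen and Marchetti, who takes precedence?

Nguyen

By standing in the guild: Greco (Master); then Nguyen, Novak and Marchetti (Liveryman); then Ferreira (Journeyman).
Among Nguyen, Novak and Marchetti, by date of admission to current standing (earlier first): Nguyen (2005-03-08) before Novak and Marchetti (2006-12-01).
Novak and Marchetti both have years on the livery 38 years, so the next rule applies.
Among Novak and Marchetti, by admission number (lower first): Novak (608) before Marchetti (760).
So Nguyen takes precedence.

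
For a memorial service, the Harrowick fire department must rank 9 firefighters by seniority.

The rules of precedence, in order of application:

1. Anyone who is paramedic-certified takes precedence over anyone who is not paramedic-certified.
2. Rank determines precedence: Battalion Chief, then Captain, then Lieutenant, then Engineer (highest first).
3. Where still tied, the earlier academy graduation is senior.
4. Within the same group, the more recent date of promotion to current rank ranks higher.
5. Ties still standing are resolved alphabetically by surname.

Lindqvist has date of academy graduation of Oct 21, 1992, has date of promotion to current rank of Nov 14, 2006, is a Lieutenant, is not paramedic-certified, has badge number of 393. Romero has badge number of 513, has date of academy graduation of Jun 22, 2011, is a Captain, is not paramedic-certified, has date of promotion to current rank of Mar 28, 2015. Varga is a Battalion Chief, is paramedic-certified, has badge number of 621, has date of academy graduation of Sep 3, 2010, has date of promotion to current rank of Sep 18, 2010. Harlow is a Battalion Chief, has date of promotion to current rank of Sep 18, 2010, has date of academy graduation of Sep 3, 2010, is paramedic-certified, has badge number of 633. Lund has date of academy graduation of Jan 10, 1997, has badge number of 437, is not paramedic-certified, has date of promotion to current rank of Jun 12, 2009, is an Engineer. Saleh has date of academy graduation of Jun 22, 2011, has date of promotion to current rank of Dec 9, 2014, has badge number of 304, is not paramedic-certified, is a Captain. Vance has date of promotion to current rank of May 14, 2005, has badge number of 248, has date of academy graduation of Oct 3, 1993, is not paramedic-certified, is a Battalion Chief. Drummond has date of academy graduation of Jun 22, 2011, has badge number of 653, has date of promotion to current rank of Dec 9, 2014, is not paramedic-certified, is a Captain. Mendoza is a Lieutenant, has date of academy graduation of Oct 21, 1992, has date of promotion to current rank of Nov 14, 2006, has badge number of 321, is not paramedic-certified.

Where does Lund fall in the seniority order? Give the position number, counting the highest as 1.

9

By the first rule: Harlow and Varga (both paramedic-certified); then Vance, Romero, Drummond, Saleh, Lindqvist, Mendoza and Lund (each not paramedic-certified).
Harlow and Varga are each Battalion Chief, so the next rule applies.
Harlow and Varga both have date of academy graduation Sep 3, 2010, so the next rule applies.
Harlow and Varga both have date of promotion to current rank Sep 18, 2010, so the next rule applies.
Among Harlow and Varga, alphabetically by surname: Harlow before Varga.
Among Vance, Romero, Drummond, Saleh, Lindqvist, Mendoza and Lund, by rank: Vance (Battalion Chief) before Romero, Drummond and Saleh (Captain) before Lindqvist and Mendoza (Lieutenant) before Lund (Engineer).
Romero, Drummond and Saleh all have date of academy graduation Jun 22, 2011, so the next rule applies.
Among Romero, Drummond and Saleh, by date of promotion to current rank (later first): Romero (Mar 28, 2015) before Drummond and Saleh (Dec 9, 2014).
Among Drummond and Saleh, alphabetically by surname: Drummond before Saleh.
Lindqvist and Mendoza both have date of academy graduation Oct 21, 1992, so the next rule applies.
Lindqvist and Mendoza both have date of promotion to current rank Nov 14, 2006, so the next rule applies.
Among Lindqvist and Mendoza, alphabetically by surname: Lindqvist before Mendoza.
Order: Harlow, Varga, Vance, Romero, Drummond, Saleh, Lindqvist, Mendoza, Lund. So position 9.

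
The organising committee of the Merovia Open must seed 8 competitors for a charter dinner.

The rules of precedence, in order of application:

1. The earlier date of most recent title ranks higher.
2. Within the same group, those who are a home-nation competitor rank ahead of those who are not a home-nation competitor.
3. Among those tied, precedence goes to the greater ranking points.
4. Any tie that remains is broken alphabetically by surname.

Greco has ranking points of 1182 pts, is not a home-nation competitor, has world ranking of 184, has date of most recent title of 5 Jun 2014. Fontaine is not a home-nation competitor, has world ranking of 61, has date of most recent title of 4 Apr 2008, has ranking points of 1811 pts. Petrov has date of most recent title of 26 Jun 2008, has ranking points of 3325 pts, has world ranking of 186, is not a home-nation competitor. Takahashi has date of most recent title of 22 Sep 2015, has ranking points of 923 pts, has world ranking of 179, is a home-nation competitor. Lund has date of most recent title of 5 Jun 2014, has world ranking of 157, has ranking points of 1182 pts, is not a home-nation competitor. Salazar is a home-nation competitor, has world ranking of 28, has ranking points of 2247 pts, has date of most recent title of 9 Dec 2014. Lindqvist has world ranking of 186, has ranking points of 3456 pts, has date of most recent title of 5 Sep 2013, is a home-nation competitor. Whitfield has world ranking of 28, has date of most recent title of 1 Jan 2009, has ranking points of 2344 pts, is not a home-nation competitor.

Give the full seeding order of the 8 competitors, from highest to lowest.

Fontaine, Petrov, Whitfield, Lindqvist, Greco, Lund, Salazar, Takahashi

By date of most recent title (earlier first): Fontaine (4 Apr 2008); then Petrov (26 Jun 2008); then Whitfield (1 Jan 2009); then Lindqvist (5 Sep 2013); then Greco and Lund (both 5 Jun 2014); then Salazar (9 Dec 2014); then Takahashi (22 Sep 2015).
Greco and Lund are each not a home-nation competitor, so the next rule applies.
Greco and Lund both have ranking points 1182 pts, so the next rule applies.
Among Greco and Lund, alphabetically by surname: Greco before Lund.
Full order: Fontaine, Petrov, Whitfield, Lindqvist, Greco, Lund, Salazar, Takahashi.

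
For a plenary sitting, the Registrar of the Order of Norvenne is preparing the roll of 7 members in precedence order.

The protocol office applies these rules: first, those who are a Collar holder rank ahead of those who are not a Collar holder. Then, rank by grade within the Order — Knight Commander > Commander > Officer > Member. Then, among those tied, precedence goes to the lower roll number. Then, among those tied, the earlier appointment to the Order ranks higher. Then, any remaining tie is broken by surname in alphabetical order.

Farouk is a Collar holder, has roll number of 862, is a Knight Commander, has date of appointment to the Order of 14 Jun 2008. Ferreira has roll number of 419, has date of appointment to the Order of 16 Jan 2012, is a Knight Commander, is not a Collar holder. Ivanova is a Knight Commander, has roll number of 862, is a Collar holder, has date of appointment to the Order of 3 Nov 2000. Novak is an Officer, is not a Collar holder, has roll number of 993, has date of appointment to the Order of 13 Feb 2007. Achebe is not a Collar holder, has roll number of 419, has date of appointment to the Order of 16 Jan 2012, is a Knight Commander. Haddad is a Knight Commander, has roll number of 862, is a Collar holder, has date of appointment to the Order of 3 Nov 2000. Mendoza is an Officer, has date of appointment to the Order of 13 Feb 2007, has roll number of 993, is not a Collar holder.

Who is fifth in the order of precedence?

Ferreira

By the first rule: Haddad, Ivanova and Farouk (each a Collar holder); then Achebe, Ferreira, Mendoza and Novak (each not a Collar holder).
Haddad, Ivanova and Farouk are each Knight Commander, so the next rule applies.
Haddad, Ivanova and Farouk all have roll number 862, so the next rule applies.
Among Haddad, Ivanova and Farouk, by date of appointment to the Order (earlier first): Haddad and Ivanova (3 Nov 2000) before Farouk (14 Jun 2008).
Among Haddad and Ivanova, alphabetically by surname: Haddad before Ivanova.
Among Achebe, Ferreira, Mendoza and Novak, by grade within the Order: Achebe and Ferreira (Knight Commander) before Mendoza and Novak (Officer).
Achebe and Ferreira both have roll number 419, so the next rule applies.
Achebe and Ferreira both have date of appointment to the Order 16 Jan 2012, so the next rule applies.
Among Achebe and Ferreira, alphabetically by surname: Achebe before Ferreira.
Mendoza and Novak both have roll number 993, so the next rule applies.
Mendoza and Novak both have date of appointment to the Order 13 Feb 2007, so the next rule applies.
Among Mendoza and Novak, alphabetically by surname: Mendoza before Novak.
Order: Haddad, Ivanova, Farouk, Achebe, Ferreira, Mendoza, Novak.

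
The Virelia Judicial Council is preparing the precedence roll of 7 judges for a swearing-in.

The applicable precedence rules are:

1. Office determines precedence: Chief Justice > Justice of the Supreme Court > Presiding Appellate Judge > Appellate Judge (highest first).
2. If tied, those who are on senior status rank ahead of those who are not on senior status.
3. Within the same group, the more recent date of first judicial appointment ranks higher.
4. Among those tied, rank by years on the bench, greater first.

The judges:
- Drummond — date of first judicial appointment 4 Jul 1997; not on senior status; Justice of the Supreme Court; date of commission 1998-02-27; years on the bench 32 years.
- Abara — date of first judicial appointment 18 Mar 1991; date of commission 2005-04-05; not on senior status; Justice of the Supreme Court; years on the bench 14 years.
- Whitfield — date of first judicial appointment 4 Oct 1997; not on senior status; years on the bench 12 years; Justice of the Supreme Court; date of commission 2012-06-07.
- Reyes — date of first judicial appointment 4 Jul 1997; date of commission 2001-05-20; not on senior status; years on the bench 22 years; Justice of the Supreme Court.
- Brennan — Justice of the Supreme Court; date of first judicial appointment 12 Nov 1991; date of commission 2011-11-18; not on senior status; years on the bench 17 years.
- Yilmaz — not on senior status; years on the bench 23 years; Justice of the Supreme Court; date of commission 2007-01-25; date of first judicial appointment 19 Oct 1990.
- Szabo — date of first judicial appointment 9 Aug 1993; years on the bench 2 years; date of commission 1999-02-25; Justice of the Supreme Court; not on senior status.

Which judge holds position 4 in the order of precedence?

Szabo

By office: Whitfield, Drummond, Reyes, Szabo, Brennan, Abara and Yilmaz (Justice of the Supreme Court).
Whitfield, Drummond, Reyes, Szabo, Brennan, Abara and Yilmaz are each not on senior status, so the next rule applies.
Among Whitfield, Drummond, Reyes, Szabo, Brennan, Abara and Yilmaz, by date of first judicial appointment (later first): Whitfield (4 Oct 1997) before Drummond and Reyes (4 Jul 1997) before Szabo (9 Aug 1993) before Brennan (12 Nov 1991) before Abara (18 Mar 1991) before Yilmaz (19 Oct 1990).
Among Drummond and Reyes, by years on the bench (higher first): Drummond (32 years) before Reyes (22 years).
Order: Whitfield, Drummond, Reyes, Szabo, Brennan, Abara, Yilmaz.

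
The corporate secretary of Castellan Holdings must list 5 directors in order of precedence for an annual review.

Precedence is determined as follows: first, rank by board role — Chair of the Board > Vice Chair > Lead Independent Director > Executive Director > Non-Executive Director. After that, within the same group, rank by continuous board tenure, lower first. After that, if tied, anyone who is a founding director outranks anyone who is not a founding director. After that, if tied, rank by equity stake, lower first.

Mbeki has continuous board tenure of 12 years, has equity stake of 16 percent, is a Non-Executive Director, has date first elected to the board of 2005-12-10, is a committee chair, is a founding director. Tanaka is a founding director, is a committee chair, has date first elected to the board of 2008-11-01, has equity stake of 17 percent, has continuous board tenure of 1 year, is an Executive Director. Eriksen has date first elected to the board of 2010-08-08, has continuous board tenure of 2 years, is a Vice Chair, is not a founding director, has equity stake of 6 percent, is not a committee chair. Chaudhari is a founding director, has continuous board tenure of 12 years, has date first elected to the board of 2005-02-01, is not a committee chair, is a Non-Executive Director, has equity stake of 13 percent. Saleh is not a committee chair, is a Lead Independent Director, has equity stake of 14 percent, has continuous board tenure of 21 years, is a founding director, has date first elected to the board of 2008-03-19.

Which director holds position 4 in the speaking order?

Chaudhari

By board role: Eriksen (Vice Chair); then Saleh (Lead Independent Director); then Tanaka (Executive Director); then Chaudhari and Mbeki (Non-Executive Director).
Chaudhari and Mbeki both have continuous board tenure 12 years, so the next rule applies.
Chaudhari and Mbeki are each a founding director, so the next rule applies.
Among Chaudhari and Mbeki, by equity stake (lower first): Chaudhari (13 percent) before Mbeki (16 percent).
Order: Eriksen, Saleh, Tanaka, Chaudhari, Mbeki.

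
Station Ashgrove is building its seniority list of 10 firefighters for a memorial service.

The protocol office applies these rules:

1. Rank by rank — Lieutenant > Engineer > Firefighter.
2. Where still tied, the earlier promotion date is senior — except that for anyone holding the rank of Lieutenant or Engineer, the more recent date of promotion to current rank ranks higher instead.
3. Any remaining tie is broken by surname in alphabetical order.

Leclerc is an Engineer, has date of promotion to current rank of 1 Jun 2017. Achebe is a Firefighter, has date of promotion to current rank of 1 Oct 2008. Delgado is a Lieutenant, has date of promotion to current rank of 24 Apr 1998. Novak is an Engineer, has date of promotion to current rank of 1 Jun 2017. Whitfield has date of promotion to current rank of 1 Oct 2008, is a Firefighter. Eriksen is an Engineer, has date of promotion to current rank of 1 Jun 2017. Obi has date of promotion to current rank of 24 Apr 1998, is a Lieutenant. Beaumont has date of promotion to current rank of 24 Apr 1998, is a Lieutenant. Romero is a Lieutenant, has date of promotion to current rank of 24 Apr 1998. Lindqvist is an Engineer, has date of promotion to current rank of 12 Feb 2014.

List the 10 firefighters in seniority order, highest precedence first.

Beaumont, Delgado, Obi, Romero, Eriksen, Leclerc, Novak, Lindqvist, Achebe, Whitfield

By rank: Beaumont, Delgado, Obi and Romero (Lieutenant); then Eriksen, Leclerc, Novak and Lindqvist (Engineer); then Achebe and Whitfield (Firefighter).
Beaumont, Delgado, Obi and Romero all have date of promotion to current rank 24 Apr 1998, so the next rule applies.
Among Beaumont, Delgado, Obi and Romero, alphabetically by surname: Beaumont before Delgado before Obi before Romero.
Among Eriksen, Leclerc, Novak and Lindqvist, by date of promotion to current rank (later first) (reversed rule for this group): Eriksen, Leclerc and Novak (1 Jun 2017) before Lindqvist (12 Feb 2014).
Among Eriksen, Leclerc and Novak, alphabetically by surname: Eriksen before Leclerc before Novak.
Achebe and Whitfield both have date of promotion to current rank 1 Oct 2008, so the next rule applies.
Among Achebe and Whitfield, alphabetically by surname: Achebe before Whitfield.
Full order: Beaumont, Delgado, Obi, Romero, Eriksen, Leclerc, Novak, Lindqvist, Achebe, Whitfield.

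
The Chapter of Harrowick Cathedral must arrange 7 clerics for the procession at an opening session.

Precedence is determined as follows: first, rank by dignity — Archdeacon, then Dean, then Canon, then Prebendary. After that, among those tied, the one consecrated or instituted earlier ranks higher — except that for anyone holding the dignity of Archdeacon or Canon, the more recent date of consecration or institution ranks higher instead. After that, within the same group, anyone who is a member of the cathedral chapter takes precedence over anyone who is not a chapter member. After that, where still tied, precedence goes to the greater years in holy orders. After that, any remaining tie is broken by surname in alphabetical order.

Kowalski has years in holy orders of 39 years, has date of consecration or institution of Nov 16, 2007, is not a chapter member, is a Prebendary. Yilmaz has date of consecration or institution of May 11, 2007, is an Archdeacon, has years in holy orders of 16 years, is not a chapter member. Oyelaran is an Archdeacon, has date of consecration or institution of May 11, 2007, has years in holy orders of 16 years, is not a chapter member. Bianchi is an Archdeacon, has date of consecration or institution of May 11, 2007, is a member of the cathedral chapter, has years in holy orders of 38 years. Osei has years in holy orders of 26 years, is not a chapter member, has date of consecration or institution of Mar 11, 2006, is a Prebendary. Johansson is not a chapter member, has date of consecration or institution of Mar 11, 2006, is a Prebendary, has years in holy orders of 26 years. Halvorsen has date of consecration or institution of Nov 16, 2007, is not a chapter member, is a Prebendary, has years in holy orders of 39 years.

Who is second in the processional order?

By dignity: Bianchi, Oyelaran and Yilmaz (Archdeacon); then Johansson, Osei, Halvorsen and Kowalski (Prebendary).
Bianchi, Oyelaran and Yilmaz all have date of consecration or institution May 11, 2007, so the next rule applies.
Among Bianchi, Oyelaran and Yilmaz, a member of the cathedral chapter before not a chapter member: Bianchi (a member of the cathedral chapter) before Oyelaran and Yilmaz (not a chapter member).
Oyelaran and Yilmaz both have years in holy orders 16 years, so the next rule applies.
Among Oyelaran and Yilmaz, alphabetically by surname: Oyelaran before Yilmaz.
Among Johansson, Osei, Halvorsen and Kowalski, by date of consecration or institution (earlier first): Johansson and Osei (Mar 11, 2006) before Halvorsen and Kowalski (Nov 16, 2007).
Johansson and Osei are each not a chapter member, so the next rule applies.
Johansson and Osei both have years in holy orders 26 years, so the next rule applies.
Among Johansson and Osei, alphabetically by surname: Johansson before Osei.
Halvorsen and Kowalski are each not a chapter member, so the next rule applies.
Halvorsen and Kowalski both have years in holy orders 39 years, so the next rule applies.
Among Halvorsen and Kowalski, alphabetically by surname: Halvorsen before Kowalski.
Order: Bianchi, Oyelaran, Yilmaz, Johansson, Osei, Halvorsen, Kowalski.

Oyelaran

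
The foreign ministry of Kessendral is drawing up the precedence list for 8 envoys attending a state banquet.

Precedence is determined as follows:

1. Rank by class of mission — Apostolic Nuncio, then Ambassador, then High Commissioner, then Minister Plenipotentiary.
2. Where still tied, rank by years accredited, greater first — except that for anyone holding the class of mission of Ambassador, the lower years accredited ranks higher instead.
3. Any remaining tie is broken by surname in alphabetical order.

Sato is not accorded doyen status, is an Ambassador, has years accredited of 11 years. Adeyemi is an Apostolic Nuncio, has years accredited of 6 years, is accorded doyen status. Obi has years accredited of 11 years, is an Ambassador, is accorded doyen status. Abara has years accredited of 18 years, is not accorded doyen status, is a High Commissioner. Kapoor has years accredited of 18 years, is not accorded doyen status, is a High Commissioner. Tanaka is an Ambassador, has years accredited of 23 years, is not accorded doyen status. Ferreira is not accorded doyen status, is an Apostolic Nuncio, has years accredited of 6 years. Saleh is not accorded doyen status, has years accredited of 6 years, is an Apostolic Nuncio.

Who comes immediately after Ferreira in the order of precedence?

By class of mission: Adeyemi, Ferreira and Saleh (Apostolic Nuncio); then Obi, Sato and Tanaka (Ambassador); then Abara and Kapoor (High Commissioner).
Adeyemi, Ferreira and Saleh all have years accredited 6 years, so the next rule applies.
Among Adeyemi, Ferreira and Saleh, alphabetically by surname: Adeyemi before Ferreira before Saleh.
Among Obi, Sato and Tanaka, by years accredited (lower first) (reversed rule for this group): Obi and Sato (11 years) before Tanaka (23 years).
Among Obi and Sato, alphabetically by surname: Obi before Sato.
Abara and Kapoor both have years accredited 18 years, so the next rule applies.
Among Abara and Kapoor, alphabetically by surname: Abara before Kapoor.
Order: Adeyemi, Ferreira, Saleh, Obi, Sato, Tanaka, Abara, Kapoor.

Saleh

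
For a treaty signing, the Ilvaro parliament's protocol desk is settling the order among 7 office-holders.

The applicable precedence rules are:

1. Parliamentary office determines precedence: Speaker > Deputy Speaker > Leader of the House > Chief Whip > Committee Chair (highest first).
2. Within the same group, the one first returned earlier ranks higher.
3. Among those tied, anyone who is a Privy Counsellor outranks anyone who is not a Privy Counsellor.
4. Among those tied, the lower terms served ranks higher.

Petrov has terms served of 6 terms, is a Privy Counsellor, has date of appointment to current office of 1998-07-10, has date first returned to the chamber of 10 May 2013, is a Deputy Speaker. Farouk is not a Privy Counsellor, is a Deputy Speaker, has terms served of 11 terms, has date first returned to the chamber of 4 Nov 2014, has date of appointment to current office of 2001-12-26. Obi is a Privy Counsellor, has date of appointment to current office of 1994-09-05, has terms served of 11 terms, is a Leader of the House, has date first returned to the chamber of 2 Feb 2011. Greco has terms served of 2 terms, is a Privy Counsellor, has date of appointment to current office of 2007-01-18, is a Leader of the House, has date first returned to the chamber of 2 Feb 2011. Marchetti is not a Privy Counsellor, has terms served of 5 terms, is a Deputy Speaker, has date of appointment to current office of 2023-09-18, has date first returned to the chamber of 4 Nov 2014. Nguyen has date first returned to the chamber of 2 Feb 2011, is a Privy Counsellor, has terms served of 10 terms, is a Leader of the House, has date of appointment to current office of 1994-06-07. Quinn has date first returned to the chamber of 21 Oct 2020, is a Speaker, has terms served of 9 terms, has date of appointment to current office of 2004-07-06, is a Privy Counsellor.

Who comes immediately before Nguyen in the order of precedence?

Greco

By parliamentary office: Quinn (Speaker); then Petrov, Marchetti and Farouk (Deputy Speaker); then Greco, Nguyen and Obi (Leader of the House).
Among Petrov, Marchetti and Farouk, by date first returned to the chamber (earlier first): Petrov (10 May 2013) before Marchetti and Farouk (4 Nov 2014).
Marchetti and Farouk are each not a Privy Counsellor, so the next rule applies.
Among Marchetti and Farouk, by terms served (lower first): Marchetti (5 terms) before Farouk (11 terms).
Greco, Nguyen and Obi all have date first returned to the chamber 2 Feb 2011, so the next rule applies.
Greco, Nguyen and Obi are each a Privy Counsellor, so the next rule applies.
Among Greco, Nguyen and Obi, by terms served (lower first): Greco (2 terms) before Nguyen (10 terms) before Obi (11 terms).
Order: Quinn, Petrov, Marchetti, Farouk, Greco, Nguyen, Obi.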